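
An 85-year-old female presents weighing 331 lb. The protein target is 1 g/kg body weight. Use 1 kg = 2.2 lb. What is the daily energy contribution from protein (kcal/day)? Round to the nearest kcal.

Weight in kg = 331 ÷ 2.2 = 150.4545 kg.
Protein = 1 g/kg × 150.4545 kg = 150.4545 g/day.
Protein energy = 150.4545 g × 4 kcal/g = 601.8182 kcal/day.

602 kcal/day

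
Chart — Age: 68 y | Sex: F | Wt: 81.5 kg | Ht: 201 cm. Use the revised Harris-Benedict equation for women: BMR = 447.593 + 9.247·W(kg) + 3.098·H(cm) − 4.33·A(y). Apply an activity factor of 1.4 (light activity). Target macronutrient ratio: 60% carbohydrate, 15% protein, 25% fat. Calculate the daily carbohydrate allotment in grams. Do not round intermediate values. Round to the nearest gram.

321 g/day

Harris-Benedict: BMR = 447.593 + 9.247(81.5) + 3.098(201) − 4.33(68) = 1529.4815 kcal/day.
TEE = 1529.4815 × 1.4 = 2141.2741 kcal/day.
Carbohydrate energy = 60% × 2141.2741 = 1284.7645 kcal.
Carbohydrate = 1284.7645 ÷ 4 kcal/g = 321.1911 g.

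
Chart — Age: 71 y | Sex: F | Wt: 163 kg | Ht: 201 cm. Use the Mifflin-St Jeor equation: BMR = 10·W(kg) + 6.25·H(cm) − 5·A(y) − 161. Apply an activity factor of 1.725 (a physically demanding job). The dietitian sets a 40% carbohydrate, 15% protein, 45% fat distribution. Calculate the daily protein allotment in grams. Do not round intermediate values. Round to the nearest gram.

Mifflin-St Jeor (female): BMR = 10(163) + 6.25(201) − 5(71) − 161 = 1630 + 1256.25 − 355 − 161 = 2370.25 kcal/day.
TEE = 2370.25 × 1.725 = 4088.6813 kcal/day.
Protein energy = 15% × 4088.6813 = 613.3022 kcal.
Protein = 613.3022 ÷ 4 kcal/g = 153.3255 g.

153 g/day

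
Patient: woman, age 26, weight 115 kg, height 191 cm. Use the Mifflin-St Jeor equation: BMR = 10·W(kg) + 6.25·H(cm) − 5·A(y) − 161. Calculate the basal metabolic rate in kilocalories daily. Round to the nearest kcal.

2053 kilocalories daily

Mifflin-St Jeor (female): BMR = 10(115) + 6.25(191) − 5(26) − 161 = 1150 + 1193.75 − 130 − 161 = 2052.75 kcal/day.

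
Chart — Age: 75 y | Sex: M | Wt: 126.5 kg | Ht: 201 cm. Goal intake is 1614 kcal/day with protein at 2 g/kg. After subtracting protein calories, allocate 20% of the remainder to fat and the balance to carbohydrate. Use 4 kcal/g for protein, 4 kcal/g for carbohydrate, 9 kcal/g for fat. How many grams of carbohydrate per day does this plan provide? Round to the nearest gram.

Protein = 2 × 126.5 = 253 g → 253 × 4 = 1012 kcal.
Non-protein calories = 1614 − 1012 = 602 kcal.
Fat: 20% × 602 = 120.4 kcal; carbohydrate: 481.6 kcal.
Carbohydrate: 481.6 kcal ÷ 4 kcal/g = 120.4 g.

120 g/day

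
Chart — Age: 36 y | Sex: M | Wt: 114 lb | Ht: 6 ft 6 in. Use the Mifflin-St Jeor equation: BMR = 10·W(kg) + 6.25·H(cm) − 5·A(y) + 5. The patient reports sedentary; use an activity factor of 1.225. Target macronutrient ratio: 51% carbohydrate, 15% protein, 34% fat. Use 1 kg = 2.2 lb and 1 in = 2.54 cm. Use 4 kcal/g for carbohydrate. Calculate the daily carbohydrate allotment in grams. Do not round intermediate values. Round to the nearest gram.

Convert to metric: weight = 114 ÷ 2.2 = 51.8182 kg; height = (6×12 + 6) × 2.54 = 78 × 2.54 = 198.12 cm.
Mifflin-St Jeor (male): BMR = 10(51.8182) + 6.25(198.12) − 5(36) + 5 = 518.1818 + 1238.25 − 180 + 5 = 1581.4318 kcal/day.
TEE = 1581.4318 × 1.225 = 1937.254 kcal/day.
Carbohydrate energy = 51% × 1937.254 = 987.9995 kcal.
Carbohydrate = 987.9995 ÷ 4 kcal/g = 246.9999 g.

247 g/day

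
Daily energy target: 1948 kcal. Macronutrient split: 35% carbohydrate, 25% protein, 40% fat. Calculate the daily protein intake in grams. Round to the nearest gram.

122 g/day

Protein energy = 25% × 1948 = 487 kcal.
At 4 kcal/g: 487 ÷ 4 = 121.75 g.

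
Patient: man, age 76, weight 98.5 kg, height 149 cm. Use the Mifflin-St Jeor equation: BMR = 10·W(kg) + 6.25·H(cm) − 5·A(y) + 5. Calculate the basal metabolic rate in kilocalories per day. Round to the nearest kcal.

Mifflin-St Jeor (male): BMR = 10(98.5) + 6.25(149) − 5(76) + 5 = 985 + 931.25 − 380 + 5 = 1541.25 kcal/day.

1541 kilocalories per day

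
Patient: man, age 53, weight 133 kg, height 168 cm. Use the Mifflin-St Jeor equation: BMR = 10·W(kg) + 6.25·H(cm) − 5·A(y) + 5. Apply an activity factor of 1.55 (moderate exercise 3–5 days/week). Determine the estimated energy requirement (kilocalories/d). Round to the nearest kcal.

Mifflin-St Jeor (male): BMR = 10(133) + 6.25(168) − 5(53) + 5 = 1330 + 1050 − 265 + 5 = 2120 kcal/day.
TEE = BMR × activity factor = 2120 × 1.55 = 3286 kcal/day.

3286 kilocalories/d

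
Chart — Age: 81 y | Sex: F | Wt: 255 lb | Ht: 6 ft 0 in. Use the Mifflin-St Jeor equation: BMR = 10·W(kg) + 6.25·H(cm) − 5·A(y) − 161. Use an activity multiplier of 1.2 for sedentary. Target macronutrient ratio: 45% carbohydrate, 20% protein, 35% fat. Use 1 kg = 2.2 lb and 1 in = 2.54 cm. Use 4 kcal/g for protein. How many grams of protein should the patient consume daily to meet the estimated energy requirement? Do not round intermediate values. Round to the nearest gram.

Convert to metric: weight = 255 ÷ 2.2 = 115.9091 kg; height = (6×12 + 0) × 2.54 = 72 × 2.54 = 182.88 cm.
Mifflin-St Jeor (female): BMR = 10(115.9091) + 6.25(182.88) − 5(81) − 161 = 1159.0909 + 1143 − 405 − 161 = 1736.0909 kcal/day.
TEE = 1736.0909 × 1.2 = 2083.3091 kcal/day.
Protein energy = 20% × 2083.3091 = 416.6618 kcal.
Protein = 416.6618 ÷ 4 kcal/g = 104.1655 g.

104 g/day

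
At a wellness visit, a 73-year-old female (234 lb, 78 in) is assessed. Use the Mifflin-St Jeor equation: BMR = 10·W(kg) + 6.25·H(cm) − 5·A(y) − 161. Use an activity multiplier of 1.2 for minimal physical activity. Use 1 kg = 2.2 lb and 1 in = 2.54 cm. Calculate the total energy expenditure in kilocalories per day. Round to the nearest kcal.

2131 kilocalories per day

Convert to metric: weight = 234 ÷ 2.2 = 106.3636 kg; height = 78 × 2.54 = 198.12 cm.
Mifflin-St Jeor (female): BMR = 10(106.3636) + 6.25(198.12) − 5(73) − 161 = 1063.6364 + 1238.25 − 365 − 161 = 1775.8864 kcal/day.
TEE = BMR × activity factor = 1775.8864 × 1.2 = 2131.0636 kcal/day.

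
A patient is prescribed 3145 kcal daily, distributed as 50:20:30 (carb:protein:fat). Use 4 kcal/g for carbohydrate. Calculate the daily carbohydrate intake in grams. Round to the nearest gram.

Carbohydrate energy = 50% × 3145 = 1572.5 kcal.
At 4 kcal/g: 1572.5 ÷ 4 = 393.125 g.

393 g/day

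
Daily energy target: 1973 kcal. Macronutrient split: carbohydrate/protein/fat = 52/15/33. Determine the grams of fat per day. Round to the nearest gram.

72 g/day

Fat energy = 33% × 1973 = 651.09 kcal.
At 9 kcal/g: 651.09 ÷ 9 = 72.3433 g.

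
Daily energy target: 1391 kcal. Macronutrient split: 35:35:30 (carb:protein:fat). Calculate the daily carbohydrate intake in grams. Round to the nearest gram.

Carbohydrate energy = 35% × 1391 = 486.85 kcal.
At 4 kcal/g: 486.85 ÷ 4 = 121.7125 g.

122 g/day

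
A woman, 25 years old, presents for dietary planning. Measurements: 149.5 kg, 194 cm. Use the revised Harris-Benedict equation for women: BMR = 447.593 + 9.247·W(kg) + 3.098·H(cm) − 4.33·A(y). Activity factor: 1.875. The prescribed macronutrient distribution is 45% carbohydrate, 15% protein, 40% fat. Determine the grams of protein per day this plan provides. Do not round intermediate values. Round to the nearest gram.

163 g/day

Harris-Benedict: BMR = 447.593 + 9.247(149.5) + 3.098(194) − 4.33(25) = 2322.7815 kcal/day.
TEE = 2322.7815 × 1.875 = 4355.2153 kcal/day.
Protein energy = 15% × 4355.2153 = 653.2823 kcal.
Protein = 653.2823 ÷ 4 kcal/g = 163.3206 g.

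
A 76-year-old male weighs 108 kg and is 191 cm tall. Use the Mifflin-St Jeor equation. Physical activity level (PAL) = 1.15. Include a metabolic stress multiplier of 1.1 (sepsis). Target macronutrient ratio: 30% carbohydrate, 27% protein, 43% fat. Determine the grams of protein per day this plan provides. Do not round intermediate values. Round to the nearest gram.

Mifflin-St Jeor (male): BMR = 10(108) + 6.25(191) − 5(76) + 5 = 1080 + 1193.75 − 380 + 5 = 1898.75 kcal/day.
TEE = 1898.75 × 1.15 = 2183.5625 kcal/day.
With stress factor 1.1: 2183.5625 × 1.1 = 2401.9188 kcal/day.
Protein energy = 27% × 2401.9188 = 648.5181 kcal.
Protein = 648.5181 ÷ 4 kcal/g = 162.1295 g.

162 g/day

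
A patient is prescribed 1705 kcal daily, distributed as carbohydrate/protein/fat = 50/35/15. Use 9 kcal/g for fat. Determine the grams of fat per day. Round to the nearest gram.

28 g/day

Fat energy = 15% × 1705 = 255.75 kcal.
At 9 kcal/g: 255.75 ÷ 9 = 28.4167 g.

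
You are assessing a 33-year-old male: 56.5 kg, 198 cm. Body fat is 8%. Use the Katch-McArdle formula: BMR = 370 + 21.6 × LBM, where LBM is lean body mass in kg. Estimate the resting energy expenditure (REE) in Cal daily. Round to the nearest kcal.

1493 Cal daily

LBM = 56.5 × (1 − 0.08) = 51.98 kg. Katch-McArdle: BMR = 370 + 21.6 × 51.98 = 1492.768 kcal/day.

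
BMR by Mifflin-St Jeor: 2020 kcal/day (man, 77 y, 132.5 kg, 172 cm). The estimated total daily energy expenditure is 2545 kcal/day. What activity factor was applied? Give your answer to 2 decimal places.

Activity factor = TEE ÷ BMR = 2545 ÷ 2020 = 1.26.

1.26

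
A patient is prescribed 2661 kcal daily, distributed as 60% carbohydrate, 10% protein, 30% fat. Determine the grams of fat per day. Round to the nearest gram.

89 g/day

Fat energy = 30% × 2661 = 798.3 kcal.
At 9 kcal/g: 798.3 ÷ 9 = 88.7 g.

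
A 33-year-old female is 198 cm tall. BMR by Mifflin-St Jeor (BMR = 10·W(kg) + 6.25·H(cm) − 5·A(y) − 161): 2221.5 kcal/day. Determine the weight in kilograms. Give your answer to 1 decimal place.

2221.5 = 10·W + 6.25(198) − 5(33) − 161
10·W = 2221.5 − 911.5 = 1310, so W = 131 kg.

131.0 kg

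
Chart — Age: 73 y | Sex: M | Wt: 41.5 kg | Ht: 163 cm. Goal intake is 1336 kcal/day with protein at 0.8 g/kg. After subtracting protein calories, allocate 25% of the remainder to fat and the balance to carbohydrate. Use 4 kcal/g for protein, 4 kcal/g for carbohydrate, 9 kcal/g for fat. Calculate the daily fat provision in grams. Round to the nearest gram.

Protein = 0.8 × 41.5 = 33.2 g → 33.2 × 4 = 132.8 kcal.
Non-protein calories = 1336 − 132.8 = 1203.2 kcal.
Fat: 25% × 1203.2 = 300.8 kcal; carbohydrate: 902.4 kcal.
Fat: 300.8 kcal ÷ 9 kcal/g = 33.4222 g.

33 g/day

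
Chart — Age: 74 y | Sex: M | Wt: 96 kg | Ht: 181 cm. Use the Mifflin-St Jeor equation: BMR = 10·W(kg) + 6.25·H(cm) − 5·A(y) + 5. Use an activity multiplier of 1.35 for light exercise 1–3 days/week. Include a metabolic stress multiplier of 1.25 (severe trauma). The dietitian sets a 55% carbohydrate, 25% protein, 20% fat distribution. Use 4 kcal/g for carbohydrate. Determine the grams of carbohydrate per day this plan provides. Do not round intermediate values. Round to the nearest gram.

401 g/day

Mifflin-St Jeor (male): BMR = 10(96) + 6.25(181) − 5(74) + 5 = 960 + 1131.25 − 370 + 5 = 1726.25 kcal/day.
TEE = 1726.25 × 1.35 = 2330.4375 kcal/day.
With stress factor 1.25: 2330.4375 × 1.25 = 2913.0469 kcal/day.
Carbohydrate energy = 55% × 2913.0469 = 1602.1758 kcal.
Carbohydrate = 1602.1758 ÷ 4 kcal/g = 400.5439 g.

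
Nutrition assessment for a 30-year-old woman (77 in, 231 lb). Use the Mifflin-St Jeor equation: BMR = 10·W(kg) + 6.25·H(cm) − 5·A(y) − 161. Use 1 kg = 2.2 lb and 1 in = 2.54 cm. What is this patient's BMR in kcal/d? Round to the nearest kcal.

1961 kcal/d

Convert to metric: weight = 231 ÷ 2.2 = 105 kg; height = 77 × 2.54 = 195.58 cm.
Mifflin-St Jeor (female): BMR = 10(105) + 6.25(195.58) − 5(30) − 161 = 1050 + 1222.375 − 150 − 161 = 1961.375 kcal/day.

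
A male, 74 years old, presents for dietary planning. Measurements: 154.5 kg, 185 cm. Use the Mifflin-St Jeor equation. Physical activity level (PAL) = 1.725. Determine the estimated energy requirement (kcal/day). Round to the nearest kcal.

Mifflin-St Jeor (male): BMR = 10(154.5) + 6.25(185) − 5(74) + 5 = 1545 + 1156.25 − 370 + 5 = 2336.25 kcal/day.
TEE = BMR × activity factor = 2336.25 × 1.725 = 4030.0313 kcal/day.

4030 kcal/day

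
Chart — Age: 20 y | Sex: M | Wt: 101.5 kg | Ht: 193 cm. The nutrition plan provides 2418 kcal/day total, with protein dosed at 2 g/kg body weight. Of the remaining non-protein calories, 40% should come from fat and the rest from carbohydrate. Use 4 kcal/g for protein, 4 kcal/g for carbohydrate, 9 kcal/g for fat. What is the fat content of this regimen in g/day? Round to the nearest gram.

Protein = 2 × 101.5 = 203 g → 203 × 4 = 812 kcal.
Non-protein calories = 2418 − 812 = 1606 kcal.
Fat: 40% × 1606 = 642.4 kcal; carbohydrate: 963.6 kcal.
Fat: 642.4 kcal ÷ 9 kcal/g = 71.3778 g.

71 g/day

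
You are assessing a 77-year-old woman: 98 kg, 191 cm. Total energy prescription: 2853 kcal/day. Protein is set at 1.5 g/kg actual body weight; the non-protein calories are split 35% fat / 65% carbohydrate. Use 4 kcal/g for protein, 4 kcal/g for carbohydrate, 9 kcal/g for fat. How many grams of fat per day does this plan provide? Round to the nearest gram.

88 g/day

Protein = 1.5 × 98 = 147 g → 147 × 4 = 588 kcal.
Non-protein calories = 2853 − 588 = 2265 kcal.
Fat: 35% × 2265 = 792.75 kcal; carbohydrate: 1472.25 kcal.
Fat: 792.75 kcal ÷ 9 kcal/g = 88.0833 g.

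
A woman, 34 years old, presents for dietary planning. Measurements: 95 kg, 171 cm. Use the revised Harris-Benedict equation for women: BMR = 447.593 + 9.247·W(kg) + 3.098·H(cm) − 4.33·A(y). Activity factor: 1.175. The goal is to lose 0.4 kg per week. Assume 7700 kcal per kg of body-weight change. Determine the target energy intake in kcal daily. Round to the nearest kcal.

1568 kcal daily

Harris-Benedict: BMR = 447.593 + 9.247(95) + 3.098(171) − 4.33(34) = 1708.596 kcal/day.
TEE = 1708.596 × 1.175 = 2007.6003 kcal/day.
Required daily deficit = 0.4 × 7700 ÷ 7 = 440 kcal/day.
Target intake = 2007.6003 − 440 = 1567.6003 kcal/day.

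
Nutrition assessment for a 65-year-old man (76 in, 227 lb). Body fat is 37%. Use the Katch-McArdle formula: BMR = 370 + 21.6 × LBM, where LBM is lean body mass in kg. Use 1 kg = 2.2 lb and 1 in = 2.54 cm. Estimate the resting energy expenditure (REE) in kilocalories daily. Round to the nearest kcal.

Convert to metric: weight = 227 ÷ 2.2 = 103.1818 kg; height = 76 × 2.54 = 193.04 cm.
LBM = 103.1818 × (1 − 0.37) = 65.0045 kg. Katch-McArdle: BMR = 370 + 21.6 × 65.0045 = 1774.0982 kcal/day.

1774 kilocalories daily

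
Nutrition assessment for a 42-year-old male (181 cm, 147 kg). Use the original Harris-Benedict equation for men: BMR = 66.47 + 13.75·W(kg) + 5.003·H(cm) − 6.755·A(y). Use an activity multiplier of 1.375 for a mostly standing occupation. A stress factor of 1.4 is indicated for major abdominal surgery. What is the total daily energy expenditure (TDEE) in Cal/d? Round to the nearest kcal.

Harris-Benedict: BMR = 66.47 + 13.75(147) + 5.003(181) − 6.755(42) = 2709.553 kcal/day.
TEE = BMR × activity factor = 2709.553 × 1.375 = 3725.6354 kcal/day.
Apply stress factor: 3725.6354 × 1.4 = 5215.8895 kcal/day.

5216 Cal/d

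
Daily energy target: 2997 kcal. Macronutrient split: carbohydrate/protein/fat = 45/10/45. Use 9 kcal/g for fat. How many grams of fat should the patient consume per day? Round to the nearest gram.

150 g/day

Fat energy = 45% × 2997 = 1348.65 kcal.
At 9 kcal/g: 1348.65 ÷ 9 = 149.85 g.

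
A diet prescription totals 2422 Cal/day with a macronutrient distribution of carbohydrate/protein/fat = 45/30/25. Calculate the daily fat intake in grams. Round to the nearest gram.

67 g/day

Fat energy = 25% × 2422 = 605.5 kcal.
At 9 kcal/g: 605.5 ÷ 9 = 67.2778 g.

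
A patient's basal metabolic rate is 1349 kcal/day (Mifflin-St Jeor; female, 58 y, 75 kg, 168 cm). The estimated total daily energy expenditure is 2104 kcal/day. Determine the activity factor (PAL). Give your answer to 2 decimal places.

1.56

Activity factor = TEE ÷ BMR = 2104 ÷ 1349 = 1.56.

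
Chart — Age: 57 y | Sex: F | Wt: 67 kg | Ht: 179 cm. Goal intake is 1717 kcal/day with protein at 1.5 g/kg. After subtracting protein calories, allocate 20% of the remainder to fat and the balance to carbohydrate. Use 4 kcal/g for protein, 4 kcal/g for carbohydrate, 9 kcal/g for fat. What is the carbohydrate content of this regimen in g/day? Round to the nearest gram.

263 g/day

Protein = 1.5 × 67 = 100.5 g → 100.5 × 4 = 402 kcal.
Non-protein calories = 1717 − 402 = 1315 kcal.
Fat: 20% × 1315 = 263 kcal; carbohydrate: 1052 kcal.
Carbohydrate: 1052 kcal ÷ 4 kcal/g = 263 g.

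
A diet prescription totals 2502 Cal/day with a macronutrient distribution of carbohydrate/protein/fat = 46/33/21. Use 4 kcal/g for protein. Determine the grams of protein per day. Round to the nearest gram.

Protein energy = 33% × 2502 = 825.66 kcal.
At 4 kcal/g: 825.66 ÷ 4 = 206.415 g.

206 g/day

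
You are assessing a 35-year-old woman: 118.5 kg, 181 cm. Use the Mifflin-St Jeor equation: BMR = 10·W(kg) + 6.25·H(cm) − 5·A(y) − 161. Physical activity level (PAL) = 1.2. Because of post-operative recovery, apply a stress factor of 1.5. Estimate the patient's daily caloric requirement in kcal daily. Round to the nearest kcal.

Mifflin-St Jeor (female): BMR = 10(118.5) + 6.25(181) − 5(35) − 161 = 1185 + 1131.25 − 175 − 161 = 1980.25 kcal/day.
TEE = BMR × activity factor = 1980.25 × 1.2 = 2376.3 kcal/day.
Apply stress factor: 2376.3 × 1.5 = 3564.45 kcal/day.

3564 kcal daily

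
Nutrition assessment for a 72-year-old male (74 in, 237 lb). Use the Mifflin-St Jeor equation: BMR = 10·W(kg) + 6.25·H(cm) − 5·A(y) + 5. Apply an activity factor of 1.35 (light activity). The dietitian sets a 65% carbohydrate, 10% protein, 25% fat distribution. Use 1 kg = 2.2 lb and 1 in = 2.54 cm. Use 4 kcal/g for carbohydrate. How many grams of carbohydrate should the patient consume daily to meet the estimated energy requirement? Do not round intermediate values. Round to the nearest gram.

Convert to metric: weight = 237 ÷ 2.2 = 107.7273 kg; height = 74 × 2.54 = 187.96 cm.
Mifflin-St Jeor (male): BMR = 10(107.7273) + 6.25(187.96) − 5(72) + 5 = 1077.2727 + 1174.75 − 360 + 5 = 1897.0227 kcal/day.
TEE = 1897.0227 × 1.35 = 2560.9807 kcal/day.
Carbohydrate energy = 65% × 2560.9807 = 1664.6374 kcal.
Carbohydrate = 1664.6374 ÷ 4 kcal/g = 416.1594 g.

416 g/day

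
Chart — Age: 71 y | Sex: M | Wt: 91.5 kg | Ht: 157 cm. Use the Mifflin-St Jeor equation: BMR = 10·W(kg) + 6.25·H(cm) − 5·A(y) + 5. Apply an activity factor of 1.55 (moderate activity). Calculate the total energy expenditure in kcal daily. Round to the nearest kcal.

2397 kcal daily

Mifflin-St Jeor (male): BMR = 10(91.5) + 6.25(157) − 5(71) + 5 = 915 + 981.25 − 355 + 5 = 1546.25 kcal/day.
TEE = BMR × activity factor = 1546.25 × 1.55 = 2396.6875 kcal/day.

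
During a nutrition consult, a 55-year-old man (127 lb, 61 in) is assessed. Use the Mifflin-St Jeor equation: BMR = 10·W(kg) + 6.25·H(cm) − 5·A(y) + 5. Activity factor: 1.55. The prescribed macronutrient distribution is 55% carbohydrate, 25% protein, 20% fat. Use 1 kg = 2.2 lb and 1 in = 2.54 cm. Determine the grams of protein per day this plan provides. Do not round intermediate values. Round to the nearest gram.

Convert to metric: weight = 127 ÷ 2.2 = 57.7273 kg; height = 61 × 2.54 = 154.94 cm.
Mifflin-St Jeor (male): BMR = 10(57.7273) + 6.25(154.94) − 5(55) + 5 = 577.2727 + 968.375 − 275 + 5 = 1275.6477 kcal/day.
TEE = 1275.6477 × 1.55 = 1977.254 kcal/day.
Protein energy = 25% × 1977.254 = 494.3135 kcal.
Protein = 494.3135 ÷ 4 kcal/g = 123.5784 g.

124 g/day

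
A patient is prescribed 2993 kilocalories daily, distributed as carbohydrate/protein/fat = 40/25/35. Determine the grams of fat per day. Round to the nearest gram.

Fat energy = 35% × 2993 = 1047.55 kcal.
At 9 kcal/g: 1047.55 ÷ 9 = 116.3944 g.

116 g/day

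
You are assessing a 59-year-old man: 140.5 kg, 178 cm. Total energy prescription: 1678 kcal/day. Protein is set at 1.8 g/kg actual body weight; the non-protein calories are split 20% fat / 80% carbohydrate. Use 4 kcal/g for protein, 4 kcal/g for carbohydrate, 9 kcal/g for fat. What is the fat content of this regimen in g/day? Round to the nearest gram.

15 g/day

Protein = 1.8 × 140.5 = 252.9 g → 252.9 × 4 = 1011.6 kcal.
Non-protein calories = 1678 − 1011.6 = 666.4 kcal.
Fat: 20% × 666.4 = 133.28 kcal; carbohydrate: 533.12 kcal.
Fat: 133.28 kcal ÷ 9 kcal/g = 14.8089 g.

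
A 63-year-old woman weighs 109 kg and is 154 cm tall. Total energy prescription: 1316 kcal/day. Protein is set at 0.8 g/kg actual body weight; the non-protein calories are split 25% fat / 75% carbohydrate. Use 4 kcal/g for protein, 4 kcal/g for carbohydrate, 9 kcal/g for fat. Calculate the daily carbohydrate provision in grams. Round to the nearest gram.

Protein = 0.8 × 109 = 87.2 g → 87.2 × 4 = 348.8 kcal.
Non-protein calories = 1316 − 348.8 = 967.2 kcal.
Fat: 25% × 967.2 = 241.8 kcal; carbohydrate: 725.4 kcal.
Carbohydrate: 725.4 kcal ÷ 4 kcal/g = 181.35 g.

181 g/day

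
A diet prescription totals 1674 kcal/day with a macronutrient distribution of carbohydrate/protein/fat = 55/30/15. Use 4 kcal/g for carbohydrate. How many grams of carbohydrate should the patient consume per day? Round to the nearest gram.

230 g/day

Carbohydrate energy = 55% × 1674 = 920.7 kcal.
At 4 kcal/g: 920.7 ÷ 4 = 230.175 g.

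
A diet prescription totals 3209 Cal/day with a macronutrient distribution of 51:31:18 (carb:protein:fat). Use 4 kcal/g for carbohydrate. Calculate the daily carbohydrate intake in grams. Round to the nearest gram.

409 g/day

Carbohydrate energy = 51% × 3209 = 1636.59 kcal.
At 4 kcal/g: 1636.59 ÷ 4 = 409.1475 g.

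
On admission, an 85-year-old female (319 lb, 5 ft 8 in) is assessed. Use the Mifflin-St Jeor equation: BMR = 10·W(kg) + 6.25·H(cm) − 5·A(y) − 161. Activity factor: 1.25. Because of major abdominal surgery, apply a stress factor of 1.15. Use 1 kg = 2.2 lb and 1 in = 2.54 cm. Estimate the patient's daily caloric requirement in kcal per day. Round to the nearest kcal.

2794 kcal per day

Convert to metric: weight = 319 ÷ 2.2 = 145 kg; height = (5×12 + 8) × 2.54 = 68 × 2.54 = 172.72 cm.
Mifflin-St Jeor (female): BMR = 10(145) + 6.25(172.72) − 5(85) − 161 = 1450 + 1079.5 − 425 − 161 = 1943.5 kcal/day.
TEE = BMR × activity factor = 1943.5 × 1.25 = 2429.375 kcal/day.
Apply stress factor: 2429.375 × 1.15 = 2793.7813 kcal/day.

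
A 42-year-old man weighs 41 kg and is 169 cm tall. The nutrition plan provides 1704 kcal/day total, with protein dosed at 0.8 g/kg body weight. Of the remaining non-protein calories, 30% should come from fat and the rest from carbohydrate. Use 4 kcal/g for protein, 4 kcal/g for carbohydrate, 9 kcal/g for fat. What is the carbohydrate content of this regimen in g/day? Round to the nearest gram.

Protein = 0.8 × 41 = 32.8 g → 32.8 × 4 = 131.2 kcal.
Non-protein calories = 1704 − 131.2 = 1572.8 kcal.
Fat: 30% × 1572.8 = 471.84 kcal; carbohydrate: 1100.96 kcal.
Carbohydrate: 1100.96 kcal ÷ 4 kcal/g = 275.24 g.

275 g/day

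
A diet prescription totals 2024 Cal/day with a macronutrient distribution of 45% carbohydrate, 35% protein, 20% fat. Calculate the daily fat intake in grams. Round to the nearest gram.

45 g/day

Fat energy = 20% × 2024 = 404.8 kcal.
At 9 kcal/g: 404.8 ÷ 9 = 44.9778 g.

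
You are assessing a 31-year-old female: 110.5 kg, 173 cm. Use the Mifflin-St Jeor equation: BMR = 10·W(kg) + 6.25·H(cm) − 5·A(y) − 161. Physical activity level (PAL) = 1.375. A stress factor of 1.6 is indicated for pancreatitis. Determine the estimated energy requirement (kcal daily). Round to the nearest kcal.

Mifflin-St Jeor (female): BMR = 10(110.5) + 6.25(173) − 5(31) − 161 = 1105 + 1081.25 − 155 − 161 = 1870.25 kcal/day.
TEE = BMR × activity factor = 1870.25 × 1.375 = 2571.5938 kcal/day.
Apply stress factor: 2571.5938 × 1.6 = 4114.55 kcal/day.

4115 kcal daily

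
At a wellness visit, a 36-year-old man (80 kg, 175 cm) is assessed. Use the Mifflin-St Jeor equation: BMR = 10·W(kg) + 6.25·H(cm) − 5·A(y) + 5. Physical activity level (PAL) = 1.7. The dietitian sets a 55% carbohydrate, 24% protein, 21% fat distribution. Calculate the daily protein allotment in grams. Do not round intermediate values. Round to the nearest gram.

175 g/day

Mifflin-St Jeor (male): BMR = 10(80) + 6.25(175) − 5(36) + 5 = 800 + 1093.75 − 180 + 5 = 1718.75 kcal/day.
TEE = 1718.75 × 1.7 = 2921.875 kcal/day.
Protein energy = 24% × 2921.875 = 701.25 kcal.
Protein = 701.25 ÷ 4 kcal/g = 175.3125 g.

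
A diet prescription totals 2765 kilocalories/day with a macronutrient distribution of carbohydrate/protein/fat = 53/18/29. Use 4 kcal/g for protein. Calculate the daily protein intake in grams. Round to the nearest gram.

Protein energy = 18% × 2765 = 497.7 kcal.
At 4 kcal/g: 497.7 ÷ 4 = 124.425 g.

124 g/day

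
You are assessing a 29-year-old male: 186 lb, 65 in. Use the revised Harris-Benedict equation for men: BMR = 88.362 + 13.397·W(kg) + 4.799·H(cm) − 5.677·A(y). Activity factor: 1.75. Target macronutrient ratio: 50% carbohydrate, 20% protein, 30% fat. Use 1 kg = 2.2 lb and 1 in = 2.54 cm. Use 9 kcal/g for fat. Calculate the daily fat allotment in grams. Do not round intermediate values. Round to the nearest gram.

108 g/day

Convert to metric: weight = 186 ÷ 2.2 = 84.5455 kg; height = 65 × 2.54 = 165.1 cm.
Harris-Benedict: BMR = 88.362 + 13.397(84.5455) + 4.799(165.1) − 5.677(29) = 1848.6994 kcal/day.
TEE = 1848.6994 × 1.75 = 3235.2239 kcal/day.
Fat energy = 30% × 3235.2239 = 970.5672 kcal.
Fat = 970.5672 ÷ 9 kcal/g = 107.8408 g.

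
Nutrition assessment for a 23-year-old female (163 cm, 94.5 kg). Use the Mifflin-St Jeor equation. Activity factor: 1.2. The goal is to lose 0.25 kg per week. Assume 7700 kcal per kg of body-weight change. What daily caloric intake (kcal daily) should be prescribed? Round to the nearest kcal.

1750 kcal daily

Mifflin-St Jeor (female): BMR = 10(94.5) + 6.25(163) − 5(23) − 161 = 945 + 1018.75 − 115 − 161 = 1687.75 kcal/day.
TEE = 1687.75 × 1.2 = 2025.3 kcal/day.
Required daily deficit = 0.25 × 7700 ÷ 7 = 275 kcal/day.
Target intake = 2025.3 − 275 = 1750.3 kcal/day.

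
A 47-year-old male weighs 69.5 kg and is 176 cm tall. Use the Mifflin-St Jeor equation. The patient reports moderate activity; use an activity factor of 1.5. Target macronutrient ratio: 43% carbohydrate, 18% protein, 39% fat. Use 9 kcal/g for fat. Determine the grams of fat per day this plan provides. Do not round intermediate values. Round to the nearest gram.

102 g/day

Mifflin-St Jeor (male): BMR = 10(69.5) + 6.25(176) − 5(47) + 5 = 695 + 1100 − 235 + 5 = 1565 kcal/day.
TEE = 1565 × 1.5 = 2347.5 kcal/day.
Fat energy = 39% × 2347.5 = 915.525 kcal.
Fat = 915.525 ÷ 9 kcal/g = 101.725 g.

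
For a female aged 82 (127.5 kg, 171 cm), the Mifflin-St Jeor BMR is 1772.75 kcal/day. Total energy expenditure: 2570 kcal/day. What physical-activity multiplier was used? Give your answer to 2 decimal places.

Activity factor = TEE ÷ BMR = 2570 ÷ 1772.75 = 1.45.

1.45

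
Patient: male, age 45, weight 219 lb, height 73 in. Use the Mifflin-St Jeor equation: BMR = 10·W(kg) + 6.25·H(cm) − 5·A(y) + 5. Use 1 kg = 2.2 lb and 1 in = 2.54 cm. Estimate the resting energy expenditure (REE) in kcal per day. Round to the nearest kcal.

1934 kcal per day

Convert to metric: weight = 219 ÷ 2.2 = 99.5455 kg; height = 73 × 2.54 = 185.42 cm.
Mifflin-St Jeor (male): BMR = 10(99.5455) + 6.25(185.42) − 5(45) + 5 = 995.4545 + 1158.875 − 225 + 5 = 1934.3295 kcal/day.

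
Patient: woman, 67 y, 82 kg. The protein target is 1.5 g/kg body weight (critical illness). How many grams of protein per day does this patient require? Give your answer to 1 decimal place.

Protein = 1.5 g/kg × 82 kg = 123 g/day.

123.0 g/day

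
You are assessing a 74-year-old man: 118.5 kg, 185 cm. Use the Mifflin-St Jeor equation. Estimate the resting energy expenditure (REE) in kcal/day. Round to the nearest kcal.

1976 kcal/day

Mifflin-St Jeor (male): BMR = 10(118.5) + 6.25(185) − 5(74) + 5 = 1185 + 1156.25 − 370 + 5 = 1976.25 kcal/day.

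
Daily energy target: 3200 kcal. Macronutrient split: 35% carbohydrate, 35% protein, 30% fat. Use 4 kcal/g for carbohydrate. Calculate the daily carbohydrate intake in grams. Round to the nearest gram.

Carbohydrate energy = 35% × 3200 = 1120 kcal.
At 4 kcal/g: 1120 ÷ 4 = 280 g.

280 g/day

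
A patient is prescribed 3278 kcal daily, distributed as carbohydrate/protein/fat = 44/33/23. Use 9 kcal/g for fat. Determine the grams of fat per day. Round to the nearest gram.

84 g/day

Fat energy = 23% × 3278 = 753.94 kcal.
At 9 kcal/g: 753.94 ÷ 9 = 83.7711 g.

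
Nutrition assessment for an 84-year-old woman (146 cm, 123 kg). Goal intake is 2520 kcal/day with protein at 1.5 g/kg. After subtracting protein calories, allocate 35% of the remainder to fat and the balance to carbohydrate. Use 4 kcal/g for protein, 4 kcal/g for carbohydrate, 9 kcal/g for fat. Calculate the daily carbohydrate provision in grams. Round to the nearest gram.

290 g/day

Protein = 1.5 × 123 = 184.5 g → 184.5 × 4 = 738 kcal.
Non-protein calories = 2520 − 738 = 1782 kcal.
Fat: 35% × 1782 = 623.7 kcal; carbohydrate: 1158.3 kcal.
Carbohydrate: 1158.3 kcal ÷ 4 kcal/g = 289.575 g.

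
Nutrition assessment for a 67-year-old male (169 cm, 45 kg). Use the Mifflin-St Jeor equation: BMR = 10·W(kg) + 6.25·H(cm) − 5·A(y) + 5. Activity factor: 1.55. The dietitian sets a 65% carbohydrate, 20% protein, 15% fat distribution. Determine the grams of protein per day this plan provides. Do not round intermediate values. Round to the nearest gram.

Mifflin-St Jeor (male): BMR = 10(45) + 6.25(169) − 5(67) + 5 = 450 + 1056.25 − 335 + 5 = 1176.25 kcal/day.
TEE = 1176.25 × 1.55 = 1823.1875 kcal/day.
Protein energy = 20% × 1823.1875 = 364.6375 kcal.
Protein = 364.6375 ÷ 4 kcal/g = 91.1594 g.

91 g/day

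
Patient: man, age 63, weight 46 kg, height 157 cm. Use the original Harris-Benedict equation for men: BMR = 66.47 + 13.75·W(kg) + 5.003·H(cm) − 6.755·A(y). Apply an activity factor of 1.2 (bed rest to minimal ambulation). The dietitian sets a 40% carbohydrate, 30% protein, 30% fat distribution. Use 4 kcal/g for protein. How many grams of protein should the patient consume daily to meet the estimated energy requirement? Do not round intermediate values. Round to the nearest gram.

95 g/day

Harris-Benedict: BMR = 66.47 + 13.75(46) + 5.003(157) − 6.755(63) = 1058.876 kcal/day.
TEE = 1058.876 × 1.2 = 1270.6512 kcal/day.
Protein energy = 30% × 1270.6512 = 381.1954 kcal.
Protein = 381.1954 ÷ 4 kcal/g = 95.2988 g.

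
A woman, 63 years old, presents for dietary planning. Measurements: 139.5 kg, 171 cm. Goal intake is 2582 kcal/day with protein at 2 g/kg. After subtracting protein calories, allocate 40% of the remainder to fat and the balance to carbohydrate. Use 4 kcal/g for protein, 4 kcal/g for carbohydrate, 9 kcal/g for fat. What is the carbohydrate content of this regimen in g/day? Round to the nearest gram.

220 g/day

Protein = 2 × 139.5 = 279 g → 279 × 4 = 1116 kcal.
Non-protein calories = 2582 − 1116 = 1466 kcal.
Fat: 40% × 1466 = 586.4 kcal; carbohydrate: 879.6 kcal.
Carbohydrate: 879.6 kcal ÷ 4 kcal/g = 219.9 g.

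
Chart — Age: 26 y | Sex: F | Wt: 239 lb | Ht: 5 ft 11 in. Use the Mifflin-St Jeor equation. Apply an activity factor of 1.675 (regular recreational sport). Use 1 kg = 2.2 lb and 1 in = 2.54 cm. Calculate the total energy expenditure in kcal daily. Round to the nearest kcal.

Convert to metric: weight = 239 ÷ 2.2 = 108.6364 kg; height = (5×12 + 11) × 2.54 = 71 × 2.54 = 180.34 cm.
Mifflin-St Jeor (female): BMR = 10(108.6364) + 6.25(180.34) − 5(26) − 161 = 1086.3636 + 1127.125 − 130 − 161 = 1922.4886 kcal/day.
TEE = BMR × activity factor = 1922.4886 × 1.675 = 3220.1685 kcal/day.

3220 kcal daily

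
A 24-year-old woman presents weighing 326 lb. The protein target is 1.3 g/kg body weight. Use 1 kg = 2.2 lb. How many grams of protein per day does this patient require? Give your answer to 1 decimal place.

Weight in kg = 326 ÷ 2.2 = 148.1818 kg.
Protein = 1.3 g/kg × 148.1818 kg = 192.6364 g/day.

192.6 g/day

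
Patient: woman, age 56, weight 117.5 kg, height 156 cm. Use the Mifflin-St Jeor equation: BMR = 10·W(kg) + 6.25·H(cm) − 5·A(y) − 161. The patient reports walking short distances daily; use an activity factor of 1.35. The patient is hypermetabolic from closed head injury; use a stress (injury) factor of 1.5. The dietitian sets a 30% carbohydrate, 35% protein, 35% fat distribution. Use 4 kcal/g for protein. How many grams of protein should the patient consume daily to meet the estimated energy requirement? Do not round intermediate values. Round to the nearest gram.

303 g/day

Mifflin-St Jeor (female): BMR = 10(117.5) + 6.25(156) − 5(56) − 161 = 1175 + 975 − 280 − 161 = 1709 kcal/day.
TEE = 1709 × 1.35 = 2307.15 kcal/day.
With stress factor 1.5: 2307.15 × 1.5 = 3460.725 kcal/day.
Protein energy = 35% × 3460.725 = 1211.2538 kcal.
Protein = 1211.2538 ÷ 4 kcal/g = 302.8134 g.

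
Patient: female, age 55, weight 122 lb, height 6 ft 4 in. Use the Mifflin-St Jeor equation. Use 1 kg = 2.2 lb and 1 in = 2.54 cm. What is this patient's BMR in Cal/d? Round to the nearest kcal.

1325 Cal/d

Convert to metric: weight = 122 ÷ 2.2 = 55.4545 kg; height = (6×12 + 4) × 2.54 = 76 × 2.54 = 193.04 cm.
Mifflin-St Jeor (female): BMR = 10(55.4545) + 6.25(193.04) − 5(55) − 161 = 554.5455 + 1206.5 − 275 − 161 = 1325.0455 kcal/day.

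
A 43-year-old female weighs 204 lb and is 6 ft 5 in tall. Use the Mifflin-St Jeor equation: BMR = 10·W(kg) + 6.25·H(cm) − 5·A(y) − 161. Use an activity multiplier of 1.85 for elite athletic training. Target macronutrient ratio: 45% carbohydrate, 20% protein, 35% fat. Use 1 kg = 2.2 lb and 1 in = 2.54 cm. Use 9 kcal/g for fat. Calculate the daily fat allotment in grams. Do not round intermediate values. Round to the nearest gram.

128 g/day

Convert to metric: weight = 204 ÷ 2.2 = 92.7273 kg; height = (6×12 + 5) × 2.54 = 77 × 2.54 = 195.58 cm.
Mifflin-St Jeor (female): BMR = 10(92.7273) + 6.25(195.58) − 5(43) − 161 = 927.2727 + 1222.375 − 215 − 161 = 1773.6477 kcal/day.
TEE = 1773.6477 × 1.85 = 3281.2483 kcal/day.
Fat energy = 35% × 3281.2483 = 1148.4369 kcal.
Fat = 1148.4369 ÷ 9 kcal/g = 127.6041 g.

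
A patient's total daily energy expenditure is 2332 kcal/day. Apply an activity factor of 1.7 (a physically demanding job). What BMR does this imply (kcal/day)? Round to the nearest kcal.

1372 kcal/day

BMR = TEE ÷ activity factor = 2332 ÷ 1.7 = 1371.7647 kcal/day.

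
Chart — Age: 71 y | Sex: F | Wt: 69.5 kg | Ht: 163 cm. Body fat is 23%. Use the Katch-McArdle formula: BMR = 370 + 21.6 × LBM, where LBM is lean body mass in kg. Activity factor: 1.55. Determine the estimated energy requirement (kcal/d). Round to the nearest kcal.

LBM = 69.5 × (1 − 0.23) = 53.515 kg. Katch-McArdle: BMR = 370 + 21.6 × 53.515 = 1525.924 kcal/day.
TEE = BMR × activity factor = 1525.924 × 1.55 = 2365.1822 kcal/day.

2365 kcal/d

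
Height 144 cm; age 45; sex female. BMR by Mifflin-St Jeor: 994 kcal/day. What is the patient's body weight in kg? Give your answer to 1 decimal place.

994 = 10·W + 6.25(144) − 5(45) − 161
10·W = 994 − 514 = 480, so W = 48 kg.

48.0 kg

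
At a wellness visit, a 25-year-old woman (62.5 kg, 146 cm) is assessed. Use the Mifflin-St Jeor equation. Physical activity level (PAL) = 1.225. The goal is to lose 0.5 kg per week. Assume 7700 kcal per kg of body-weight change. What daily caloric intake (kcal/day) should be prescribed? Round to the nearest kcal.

983 kcal/day

Mifflin-St Jeor (female): BMR = 10(62.5) + 6.25(146) − 5(25) − 161 = 625 + 912.5 − 125 − 161 = 1251.5 kcal/day.
TEE = 1251.5 × 1.225 = 1533.0875 kcal/day.
Required daily deficit = 0.5 × 7700 ÷ 7 = 550 kcal/day.
Target intake = 1533.0875 − 550 = 983.0875 kcal/day.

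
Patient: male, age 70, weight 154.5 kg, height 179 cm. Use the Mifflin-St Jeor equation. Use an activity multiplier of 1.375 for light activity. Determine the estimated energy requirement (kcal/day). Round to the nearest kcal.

Mifflin-St Jeor (male): BMR = 10(154.5) + 6.25(179) − 5(70) + 5 = 1545 + 1118.75 − 350 + 5 = 2318.75 kcal/day.
TEE = BMR × activity factor = 2318.75 × 1.375 = 3188.2813 kcal/day.

3188 kcal/day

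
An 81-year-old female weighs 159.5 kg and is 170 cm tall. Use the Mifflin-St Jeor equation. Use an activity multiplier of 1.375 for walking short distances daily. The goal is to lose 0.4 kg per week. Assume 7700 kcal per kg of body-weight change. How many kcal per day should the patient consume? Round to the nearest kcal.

Mifflin-St Jeor (female): BMR = 10(159.5) + 6.25(170) − 5(81) − 161 = 1595 + 1062.5 − 405 − 161 = 2091.5 kcal/day.
TEE = 2091.5 × 1.375 = 2875.8125 kcal/day.
Required daily deficit = 0.4 × 7700 ÷ 7 = 440 kcal/day.
Target intake = 2875.8125 − 440 = 2435.8125 kcal/day.

2436 kcal per day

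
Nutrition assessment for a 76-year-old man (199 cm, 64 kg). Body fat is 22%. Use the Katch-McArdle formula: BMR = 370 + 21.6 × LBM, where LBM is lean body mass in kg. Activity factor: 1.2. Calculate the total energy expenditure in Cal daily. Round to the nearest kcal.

LBM = 64 × (1 − 0.22) = 49.92 kg. Katch-McArdle: BMR = 370 + 21.6 × 49.92 = 1448.272 kcal/day.
TEE = BMR × activity factor = 1448.272 × 1.2 = 1737.9264 kcal/day.

1738 Cal daily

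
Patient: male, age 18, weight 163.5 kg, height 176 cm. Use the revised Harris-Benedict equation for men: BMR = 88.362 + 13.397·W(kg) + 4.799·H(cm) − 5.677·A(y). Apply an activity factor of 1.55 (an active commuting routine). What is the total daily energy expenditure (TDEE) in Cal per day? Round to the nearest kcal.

4683 Cal per day

Harris-Benedict: BMR = 88.362 + 13.397(163.5) + 4.799(176) − 5.677(18) = 3021.2095 kcal/day.
TEE = BMR × activity factor = 3021.2095 × 1.55 = 4682.8747 kcal/day.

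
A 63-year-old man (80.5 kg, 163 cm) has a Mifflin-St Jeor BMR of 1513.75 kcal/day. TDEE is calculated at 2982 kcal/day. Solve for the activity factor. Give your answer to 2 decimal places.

1.97

Activity factor = TEE ÷ BMR = 2982 ÷ 1513.75 = 1.97.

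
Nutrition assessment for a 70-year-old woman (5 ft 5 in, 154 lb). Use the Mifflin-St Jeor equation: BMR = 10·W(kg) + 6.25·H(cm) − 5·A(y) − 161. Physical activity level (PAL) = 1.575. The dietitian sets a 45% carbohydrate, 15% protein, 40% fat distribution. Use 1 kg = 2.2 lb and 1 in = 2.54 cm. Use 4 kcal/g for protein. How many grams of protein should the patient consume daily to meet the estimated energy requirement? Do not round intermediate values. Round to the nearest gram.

72 g/day

Convert to metric: weight = 154 ÷ 2.2 = 70 kg; height = (5×12 + 5) × 2.54 = 65 × 2.54 = 165.1 cm.
Mifflin-St Jeor (female): BMR = 10(70) + 6.25(165.1) − 5(70) − 161 = 700 + 1031.875 − 350 − 161 = 1220.875 kcal/day.
TEE = 1220.875 × 1.575 = 1922.8781 kcal/day.
Protein energy = 15% × 1922.8781 = 288.4317 kcal.
Protein = 288.4317 ÷ 4 kcal/g = 72.1079 g.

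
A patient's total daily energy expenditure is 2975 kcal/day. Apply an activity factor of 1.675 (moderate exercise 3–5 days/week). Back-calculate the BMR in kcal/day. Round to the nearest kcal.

1776 kcal/day

BMR = TEE ÷ activity factor = 2975 ÷ 1.675 = 1776.1194 kcal/day.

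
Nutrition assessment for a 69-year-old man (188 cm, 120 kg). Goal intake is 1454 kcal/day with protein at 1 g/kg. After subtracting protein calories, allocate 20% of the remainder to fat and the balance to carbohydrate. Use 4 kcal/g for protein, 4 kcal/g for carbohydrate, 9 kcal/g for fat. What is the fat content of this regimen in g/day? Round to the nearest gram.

22 g/day

Protein = 1 × 120 = 120 g → 120 × 4 = 480 kcal.
Non-protein calories = 1454 − 480 = 974 kcal.
Fat: 20% × 974 = 194.8 kcal; carbohydrate: 779.2 kcal.
Fat: 194.8 kcal ÷ 9 kcal/g = 21.6444 g.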